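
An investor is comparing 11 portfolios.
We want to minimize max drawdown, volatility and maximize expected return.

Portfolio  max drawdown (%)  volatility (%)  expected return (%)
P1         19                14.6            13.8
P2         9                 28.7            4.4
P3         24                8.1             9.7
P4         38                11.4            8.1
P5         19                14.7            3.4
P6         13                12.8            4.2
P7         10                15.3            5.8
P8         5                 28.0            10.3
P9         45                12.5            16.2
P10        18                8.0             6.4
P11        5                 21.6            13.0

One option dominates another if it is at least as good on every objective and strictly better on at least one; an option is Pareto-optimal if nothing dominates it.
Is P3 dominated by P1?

No

P1 vs P3: P1 is worse on volatility (14.6 vs 8.1), so it does not dominate P3.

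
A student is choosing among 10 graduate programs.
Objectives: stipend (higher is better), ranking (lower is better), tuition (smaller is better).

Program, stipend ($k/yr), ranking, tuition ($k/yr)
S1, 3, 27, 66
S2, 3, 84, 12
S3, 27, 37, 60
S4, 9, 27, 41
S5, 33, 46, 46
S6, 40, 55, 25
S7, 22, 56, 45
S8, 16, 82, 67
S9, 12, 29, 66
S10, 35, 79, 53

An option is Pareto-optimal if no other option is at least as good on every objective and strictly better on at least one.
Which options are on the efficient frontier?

S2, S3, S4, S5, S6, S9

S1: dominated by S4 (stipend 9≥3, ranking 27≤27, tuition 41≤66).
S2: not dominated (best tuition).
S3: not dominated.
S4: not dominated.
S5: not dominated.
S6: not dominated (best stipend).
S7: dominated by S6 (stipend 40≥22, ranking 55≤56, tuition 25≤45).
S8: dominated by S3 (stipend 27≥16, ranking 37≤82, tuition 60≤67).
S9: not dominated.
S10: dominated by S6 (stipend 40≥35, ranking 55≤79, tuition 25≤53).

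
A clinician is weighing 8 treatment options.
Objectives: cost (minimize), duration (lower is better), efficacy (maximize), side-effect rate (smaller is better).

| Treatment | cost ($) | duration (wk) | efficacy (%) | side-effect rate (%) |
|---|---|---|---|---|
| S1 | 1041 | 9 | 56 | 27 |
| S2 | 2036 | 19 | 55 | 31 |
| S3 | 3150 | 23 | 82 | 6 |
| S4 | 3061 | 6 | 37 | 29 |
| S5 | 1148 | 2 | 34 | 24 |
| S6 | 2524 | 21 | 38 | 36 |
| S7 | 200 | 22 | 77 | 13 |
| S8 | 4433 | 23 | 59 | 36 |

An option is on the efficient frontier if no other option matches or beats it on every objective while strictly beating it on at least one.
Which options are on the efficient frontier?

S1, S3, S4, S5, S7

S1: not dominated.
S2: dominated by S1 (cost 1041≤2036, duration 9≤19, efficacy 56≥55, side-effect rate 27≤31).
S3: not dominated (best efficacy).
S4: not dominated.
S5: not dominated (best duration).
S6: dominated by S1 (cost 1041≤2524, duration 9≤21, efficacy 56≥38, side-effect rate 27≤36).
S7: not dominated (best cost).
S8: dominated by S3 (cost 3150≤4433, duration 23≤23, efficacy 82≥59, side-effect rate 6≤36).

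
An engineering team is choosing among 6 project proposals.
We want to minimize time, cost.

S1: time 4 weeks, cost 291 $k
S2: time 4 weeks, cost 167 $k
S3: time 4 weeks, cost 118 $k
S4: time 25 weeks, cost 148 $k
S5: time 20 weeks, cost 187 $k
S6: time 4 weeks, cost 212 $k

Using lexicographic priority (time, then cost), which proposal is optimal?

First minimize time: best is 4, kept {S1, S2, S3, S6}.
Then minimize cost: best is 118, kept {S3}.

S3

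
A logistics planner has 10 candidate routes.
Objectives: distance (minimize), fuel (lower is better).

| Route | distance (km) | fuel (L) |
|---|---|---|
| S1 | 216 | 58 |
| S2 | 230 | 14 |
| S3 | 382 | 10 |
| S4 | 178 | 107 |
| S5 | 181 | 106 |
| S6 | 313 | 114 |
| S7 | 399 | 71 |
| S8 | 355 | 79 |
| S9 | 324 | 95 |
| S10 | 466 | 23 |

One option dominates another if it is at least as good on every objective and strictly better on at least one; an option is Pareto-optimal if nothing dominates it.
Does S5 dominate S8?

No

S5 vs S8: S5 is worse on fuel (106 vs 79), so it does not dominate S8.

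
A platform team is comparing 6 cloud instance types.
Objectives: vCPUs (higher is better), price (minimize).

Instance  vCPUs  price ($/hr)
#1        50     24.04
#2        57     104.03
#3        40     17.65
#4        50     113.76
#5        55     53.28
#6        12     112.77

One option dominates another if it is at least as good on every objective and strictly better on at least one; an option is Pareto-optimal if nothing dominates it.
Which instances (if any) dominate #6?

#1: vCPUs 50≥12, price 24.04≤112.77 — dominates #6.
#2: vCPUs 57≥12, price 104.03≤112.77 — dominates #6.
#3: vCPUs 40≥12, price 17.65≤112.77 — dominates #6.
#5: vCPUs 55≥12, price 53.28≤112.77 — dominates #6.
Others (#4) are each worse than #6 on at least one objective.

#1, #2, #3, #5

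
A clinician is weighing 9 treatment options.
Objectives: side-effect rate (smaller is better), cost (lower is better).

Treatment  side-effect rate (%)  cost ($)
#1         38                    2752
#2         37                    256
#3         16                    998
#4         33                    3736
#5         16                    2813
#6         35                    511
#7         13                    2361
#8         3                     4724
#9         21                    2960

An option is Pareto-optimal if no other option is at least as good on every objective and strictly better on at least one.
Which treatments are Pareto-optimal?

#2, #3, #6, #7, #8

#1: dominated by #2 (side-effect rate 37≤38, cost 256≤2752).
#2: not dominated (best cost).
#3: not dominated.
#4: dominated by #3 (side-effect rate 16≤33, cost 998≤3736).
#5: dominated by #3 (side-effect rate 16≤16, cost 998≤2813).
#6: not dominated.
#7: not dominated.
#8: not dominated (best side-effect rate).
#9: dominated by #3 (side-effect rate 16≤21, cost 998≤2960).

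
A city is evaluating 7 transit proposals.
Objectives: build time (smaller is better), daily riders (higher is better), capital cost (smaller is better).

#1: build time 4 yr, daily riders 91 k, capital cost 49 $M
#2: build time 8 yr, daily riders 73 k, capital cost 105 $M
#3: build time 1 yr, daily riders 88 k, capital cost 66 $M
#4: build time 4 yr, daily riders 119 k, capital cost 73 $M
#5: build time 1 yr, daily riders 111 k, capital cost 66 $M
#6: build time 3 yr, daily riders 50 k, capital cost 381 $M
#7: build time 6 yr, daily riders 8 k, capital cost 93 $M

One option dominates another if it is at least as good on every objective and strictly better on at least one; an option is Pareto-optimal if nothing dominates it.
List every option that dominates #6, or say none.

#3, #5

#3: build time 1≤3, daily riders 88≥50, capital cost 66≤381 — dominates #6.
#5: build time 1≤3, daily riders 111≥50, capital cost 66≤381 — dominates #6.
Others (#1, #2, #4, #7) are each worse than #6 on at least one objective.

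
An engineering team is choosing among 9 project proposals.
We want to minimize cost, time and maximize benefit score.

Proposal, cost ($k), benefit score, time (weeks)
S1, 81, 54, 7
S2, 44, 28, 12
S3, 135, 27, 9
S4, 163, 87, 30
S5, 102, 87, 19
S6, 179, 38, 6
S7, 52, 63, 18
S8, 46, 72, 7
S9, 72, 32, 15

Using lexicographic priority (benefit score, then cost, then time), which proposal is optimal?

First maximize benefit score: best is 87, kept {S4, S5}.
Then minimize cost: best is 102, kept {S5}.

S5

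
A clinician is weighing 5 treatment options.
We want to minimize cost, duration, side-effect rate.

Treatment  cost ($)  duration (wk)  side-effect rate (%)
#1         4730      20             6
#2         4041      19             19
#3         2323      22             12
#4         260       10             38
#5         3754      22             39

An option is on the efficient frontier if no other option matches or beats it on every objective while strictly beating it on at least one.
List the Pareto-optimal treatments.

#1: not dominated (best side-effect rate).
#2: not dominated.
#3: not dominated.
#4: not dominated (best cost).
#5: dominated by #3 (cost 2323≤3754, duration 22≤22, side-effect rate 12≤39).

#1, #2, #3, #4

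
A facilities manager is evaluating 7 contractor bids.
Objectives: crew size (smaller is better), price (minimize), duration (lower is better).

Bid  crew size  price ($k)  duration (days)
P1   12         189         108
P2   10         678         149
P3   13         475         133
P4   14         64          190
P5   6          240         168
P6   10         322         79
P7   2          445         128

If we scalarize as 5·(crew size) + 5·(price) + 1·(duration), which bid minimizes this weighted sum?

P4

P1: 5·12 + 5·189 + 1·108 = 1113
P2: 5·10 + 5·678 + 1·149 = 3589
P3: 5·13 + 5·475 + 1·133 = 2573
P4: 5·14 + 5·64 + 1·190 = 580
P5: 5·6 + 5·240 + 1·168 = 1398
P6: 5·10 + 5·322 + 1·79 = 1739
P7: 5·2 + 5·445 + 1·128 = 2363
Lowest: P4 at 580.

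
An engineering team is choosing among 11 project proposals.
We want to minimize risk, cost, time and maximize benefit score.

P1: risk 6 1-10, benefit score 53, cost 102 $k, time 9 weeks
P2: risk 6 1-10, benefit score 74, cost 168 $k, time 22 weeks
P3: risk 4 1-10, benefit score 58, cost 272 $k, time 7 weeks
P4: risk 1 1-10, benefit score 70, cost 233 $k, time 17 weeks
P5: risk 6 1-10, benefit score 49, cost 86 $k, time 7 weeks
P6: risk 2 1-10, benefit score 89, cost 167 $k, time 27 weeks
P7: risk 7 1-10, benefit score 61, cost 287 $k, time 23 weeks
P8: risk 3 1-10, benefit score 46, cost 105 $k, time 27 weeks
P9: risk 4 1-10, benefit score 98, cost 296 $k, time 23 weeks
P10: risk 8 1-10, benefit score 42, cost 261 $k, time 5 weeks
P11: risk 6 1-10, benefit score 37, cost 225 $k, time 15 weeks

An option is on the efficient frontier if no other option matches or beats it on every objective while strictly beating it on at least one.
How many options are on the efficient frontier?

P1: not dominated.
P2: not dominated.
P3: not dominated.
P4: not dominated (best risk).
P5: not dominated (best cost).
P6: not dominated.
P7: dominated by P2 (risk 6≤7, benefit score 74≥61, cost 168≤287, time 22≤23).
P8: not dominated.
P9: not dominated (best benefit score).
P10: not dominated (best time).
P11: dominated by P1 (risk 6≤6, benefit score 53≥37, cost 102≤225, time 9≤15).
Pareto-optimal: P1, P2, P3, P4, P5, P6, P8, P9, P10 → 9.

9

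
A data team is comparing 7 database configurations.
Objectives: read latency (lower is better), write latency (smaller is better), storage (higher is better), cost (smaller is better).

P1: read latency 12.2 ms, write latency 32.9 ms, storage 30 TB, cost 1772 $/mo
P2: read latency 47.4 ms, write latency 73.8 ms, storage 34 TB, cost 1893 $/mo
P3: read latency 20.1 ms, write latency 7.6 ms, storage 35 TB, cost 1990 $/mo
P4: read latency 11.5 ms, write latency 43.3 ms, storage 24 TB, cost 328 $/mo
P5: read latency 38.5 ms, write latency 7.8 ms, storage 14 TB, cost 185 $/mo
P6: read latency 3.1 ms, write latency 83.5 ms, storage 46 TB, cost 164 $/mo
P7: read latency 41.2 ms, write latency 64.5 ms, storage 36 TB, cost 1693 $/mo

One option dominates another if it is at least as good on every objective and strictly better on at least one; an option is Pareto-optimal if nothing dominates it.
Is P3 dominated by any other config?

No

P1: worse on write latency (32.9 vs 7.6).
P2: worse on read latency (47.4 vs 20.1).
P4: worse on write latency (43.3 vs 7.6).
P5: worse on read latency (38.5 vs 20.1).
P6: worse on write latency (83.5 vs 7.6).
P7: worse on read latency (41.2 vs 20.1).
No option is at least as good as P3 on every objective and strictly better on one.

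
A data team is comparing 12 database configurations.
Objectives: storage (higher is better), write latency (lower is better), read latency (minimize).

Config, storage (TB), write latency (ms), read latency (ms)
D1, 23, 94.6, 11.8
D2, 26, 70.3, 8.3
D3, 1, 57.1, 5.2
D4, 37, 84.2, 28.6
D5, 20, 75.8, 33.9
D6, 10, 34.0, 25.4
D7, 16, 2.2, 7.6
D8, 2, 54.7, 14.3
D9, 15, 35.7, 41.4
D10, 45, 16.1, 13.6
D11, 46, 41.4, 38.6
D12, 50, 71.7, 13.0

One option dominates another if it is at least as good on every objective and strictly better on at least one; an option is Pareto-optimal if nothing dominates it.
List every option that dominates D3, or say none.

none

D1: worse on write latency (94.6 vs 57.1).
D2: worse on write latency (70.3 vs 57.1).
D4: worse on write latency (84.2 vs 57.1).
D5: worse on write latency (75.8 vs 57.1).
D6: worse on read latency (25.4 vs 5.2).
D7: worse on read latency (7.6 vs 5.2).
D8: worse on read latency (14.3 vs 5.2).
D9: worse on read latency (41.4 vs 5.2).
D10: worse on read latency (13.6 vs 5.2).
D11: worse on read latency (38.6 vs 5.2).
D12: worse on write latency (71.7 vs 57.1).
No option dominates D3.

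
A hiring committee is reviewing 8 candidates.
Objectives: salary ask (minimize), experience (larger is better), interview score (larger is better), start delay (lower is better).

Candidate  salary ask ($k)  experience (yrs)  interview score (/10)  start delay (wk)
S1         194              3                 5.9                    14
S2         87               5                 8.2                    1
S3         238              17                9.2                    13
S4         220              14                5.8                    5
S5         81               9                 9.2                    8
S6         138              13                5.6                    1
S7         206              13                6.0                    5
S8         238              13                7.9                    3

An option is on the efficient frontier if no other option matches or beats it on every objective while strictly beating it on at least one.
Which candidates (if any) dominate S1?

S2, S5

S2: salary ask 87≤194, experience 5≥3, interview score 8.2≥5.9, start delay 1≤14 — dominates S1.
S5: salary ask 81≤194, experience 9≥3, interview score 9.2≥5.9, start delay 8≤14 — dominates S1.
Others (S3, S4, S6, S7, S8) are each worse than S1 on at least one objective.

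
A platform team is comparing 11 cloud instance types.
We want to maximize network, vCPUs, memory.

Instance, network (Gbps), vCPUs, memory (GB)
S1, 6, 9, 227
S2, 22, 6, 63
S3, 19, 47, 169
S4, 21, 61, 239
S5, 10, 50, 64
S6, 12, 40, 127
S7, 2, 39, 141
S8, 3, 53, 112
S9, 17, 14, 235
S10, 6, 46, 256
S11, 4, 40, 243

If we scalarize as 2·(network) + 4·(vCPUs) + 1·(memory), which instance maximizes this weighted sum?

S4

S1: 2·6 + 4·9 + 1·227 = 275
S2: 2·22 + 4·6 + 1·63 = 131
S3: 2·19 + 4·47 + 1·169 = 395
S4: 2·21 + 4·61 + 1·239 = 525
S5: 2·10 + 4·50 + 1·64 = 284
S6: 2·12 + 4·40 + 1·127 = 311
S7: 2·2 + 4·39 + 1·141 = 301
S8: 2·3 + 4·53 + 1·112 = 330
S9: 2·17 + 4·14 + 1·235 = 325
S10: 2·6 + 4·46 + 1·256 = 452
S11: 2·4 + 4·40 + 1·243 = 411
Highest: S4 at 525.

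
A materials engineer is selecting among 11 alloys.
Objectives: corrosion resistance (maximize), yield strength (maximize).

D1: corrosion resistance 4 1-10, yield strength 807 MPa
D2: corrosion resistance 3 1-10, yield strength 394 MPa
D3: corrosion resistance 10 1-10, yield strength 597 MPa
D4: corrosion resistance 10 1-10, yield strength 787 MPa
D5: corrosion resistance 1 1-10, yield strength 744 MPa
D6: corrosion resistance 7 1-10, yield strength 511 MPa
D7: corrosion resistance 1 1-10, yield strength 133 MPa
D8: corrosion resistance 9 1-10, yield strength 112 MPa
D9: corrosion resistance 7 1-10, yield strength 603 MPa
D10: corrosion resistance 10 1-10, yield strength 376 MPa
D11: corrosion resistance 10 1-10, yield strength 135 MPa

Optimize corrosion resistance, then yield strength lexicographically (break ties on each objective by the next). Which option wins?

D4

First maximize corrosion resistance: best is 10, kept {D3, D4, D10, D11}.
Then maximize yield strength: best is 787, kept {D4}.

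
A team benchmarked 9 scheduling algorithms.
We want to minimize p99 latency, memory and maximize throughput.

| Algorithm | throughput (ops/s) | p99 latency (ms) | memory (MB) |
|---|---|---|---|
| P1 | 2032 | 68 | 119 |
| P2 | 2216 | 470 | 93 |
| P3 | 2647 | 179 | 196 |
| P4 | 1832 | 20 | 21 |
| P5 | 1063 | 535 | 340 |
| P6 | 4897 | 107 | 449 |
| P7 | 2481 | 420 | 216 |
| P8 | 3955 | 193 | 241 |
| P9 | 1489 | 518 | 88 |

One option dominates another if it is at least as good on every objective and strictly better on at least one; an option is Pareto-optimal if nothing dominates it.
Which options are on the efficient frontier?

P1: not dominated.
P2: not dominated.
P3: not dominated.
P4: not dominated (best p99 latency).
P5: dominated by P1 (throughput 2032≥1063, p99 latency 68≤535, memory 119≤340).
P6: not dominated (best throughput).
P7: dominated by P3 (throughput 2647≥2481, p99 latency 179≤420, memory 196≤216).
P8: not dominated.
P9: dominated by P4 (throughput 1832≥1489, p99 latency 20≤518, memory 21≤88).

P1, P2, P3, P4, P6, P8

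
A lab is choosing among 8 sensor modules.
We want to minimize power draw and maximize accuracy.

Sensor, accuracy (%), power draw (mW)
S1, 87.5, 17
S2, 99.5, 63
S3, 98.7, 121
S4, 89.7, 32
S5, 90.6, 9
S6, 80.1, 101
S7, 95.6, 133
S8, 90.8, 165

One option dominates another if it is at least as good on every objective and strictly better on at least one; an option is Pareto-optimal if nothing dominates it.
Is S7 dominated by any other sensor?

S2 vs S7: accuracy 99.5≥95.6, power draw 63≤133 — S2 is at least as good on every objective and strictly better on at least one, so S2 dominates S7.

Yes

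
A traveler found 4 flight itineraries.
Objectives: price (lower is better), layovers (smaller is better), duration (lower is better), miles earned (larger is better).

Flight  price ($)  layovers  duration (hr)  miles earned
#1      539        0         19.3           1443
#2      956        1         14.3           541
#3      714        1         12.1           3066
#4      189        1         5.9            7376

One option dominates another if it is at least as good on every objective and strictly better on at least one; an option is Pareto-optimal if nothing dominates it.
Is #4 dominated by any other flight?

#1: worse on price (539 vs 189).
#2: worse on price (956 vs 189).
#3: worse on price (714 vs 189).
No option is at least as good as #4 on every objective and strictly better on one.

No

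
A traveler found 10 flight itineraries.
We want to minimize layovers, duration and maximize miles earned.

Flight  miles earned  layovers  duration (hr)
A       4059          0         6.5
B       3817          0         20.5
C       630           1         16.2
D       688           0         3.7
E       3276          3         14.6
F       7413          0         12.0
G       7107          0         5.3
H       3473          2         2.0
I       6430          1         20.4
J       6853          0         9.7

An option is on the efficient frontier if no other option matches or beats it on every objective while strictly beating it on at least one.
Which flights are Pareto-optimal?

D, F, G, H

A: dominated by G (miles earned 7107≥4059, layovers 0≤0, duration 5.3≤6.5).
B: dominated by A (miles earned 4059≥3817, layovers 0≤0, duration 6.5≤20.5).
C: dominated by A (miles earned 4059≥630, layovers 0≤1, duration 6.5≤16.2).
D: not dominated.
E: dominated by A (miles earned 4059≥3276, layovers 0≤3, duration 6.5≤14.6).
F: not dominated (best miles earned).
G: not dominated.
H: not dominated (best duration).
I: dominated by F (miles earned 7413≥6430, layovers 0≤1, duration 12.0≤20.4).
J: dominated by G (miles earned 7107≥6853, layovers 0≤0, duration 5.3≤9.7).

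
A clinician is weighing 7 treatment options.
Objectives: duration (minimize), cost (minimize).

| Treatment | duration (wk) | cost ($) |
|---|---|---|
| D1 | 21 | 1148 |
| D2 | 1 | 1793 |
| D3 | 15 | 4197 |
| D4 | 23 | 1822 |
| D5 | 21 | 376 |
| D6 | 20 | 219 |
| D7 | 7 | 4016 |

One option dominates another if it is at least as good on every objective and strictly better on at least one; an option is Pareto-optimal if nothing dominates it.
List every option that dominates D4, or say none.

D1: duration 21≤23, cost 1148≤1822 — dominates D4.
D2: duration 1≤23, cost 1793≤1822 — dominates D4.
D5: duration 21≤23, cost 376≤1822 — dominates D4.
D6: duration 20≤23, cost 219≤1822 — dominates D4.
Others (D3, D7) are each worse than D4 on at least one objective.

D1, D2, D5, D6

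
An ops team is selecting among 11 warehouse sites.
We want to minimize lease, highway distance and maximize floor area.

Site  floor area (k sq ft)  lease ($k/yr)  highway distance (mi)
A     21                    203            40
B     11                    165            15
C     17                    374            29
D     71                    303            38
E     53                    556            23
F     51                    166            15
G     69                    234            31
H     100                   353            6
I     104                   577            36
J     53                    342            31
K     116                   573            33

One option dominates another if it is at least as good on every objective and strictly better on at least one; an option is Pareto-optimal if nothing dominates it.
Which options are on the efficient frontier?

A: dominated by F (floor area 51≥21, lease 166≤203, highway distance 15≤40).
B: not dominated (best lease).
C: dominated by F (floor area 51≥17, lease 166≤374, highway distance 15≤29).
D: not dominated.
E: dominated by H (floor area 100≥53, lease 353≤556, highway distance 6≤23).
F: not dominated.
G: not dominated.
H: not dominated (best highway distance).
I: dominated by K (floor area 116≥104, lease 573≤577, highway distance 33≤36).
J: dominated by G (floor area 69≥53, lease 234≤342, highway distance 31≤31).
K: not dominated (best floor area).

B, D, F, G, H, K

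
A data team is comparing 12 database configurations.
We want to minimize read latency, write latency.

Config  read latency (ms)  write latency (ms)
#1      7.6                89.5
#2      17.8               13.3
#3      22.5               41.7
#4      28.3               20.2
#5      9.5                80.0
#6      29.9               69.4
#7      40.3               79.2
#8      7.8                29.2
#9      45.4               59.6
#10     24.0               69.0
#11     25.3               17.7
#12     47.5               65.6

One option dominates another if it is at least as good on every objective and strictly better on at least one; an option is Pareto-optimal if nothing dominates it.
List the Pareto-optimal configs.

#1: not dominated (best read latency).
#2: not dominated (best write latency).
#3: dominated by #2 (read latency 17.8≤22.5, write latency 13.3≤41.7).
#4: dominated by #2 (read latency 17.8≤28.3, write latency 13.3≤20.2).
#5: dominated by #8 (read latency 7.8≤9.5, write latency 29.2≤80.0).
#6: dominated by #2 (read latency 17.8≤29.9, write latency 13.3≤69.4).
#7: dominated by #2 (read latency 17.8≤40.3, write latency 13.3≤79.2).
#8: not dominated.
#9: dominated by #2 (read latency 17.8≤45.4, write latency 13.3≤59.6).
#10: dominated by #2 (read latency 17.8≤24.0, write latency 13.3≤69.0).
#11: dominated by #2 (read latency 17.8≤25.3, write latency 13.3≤17.7).
#12: dominated by #2 (read latency 17.8≤47.5, write latency 13.3≤65.6).

#1, #2, #8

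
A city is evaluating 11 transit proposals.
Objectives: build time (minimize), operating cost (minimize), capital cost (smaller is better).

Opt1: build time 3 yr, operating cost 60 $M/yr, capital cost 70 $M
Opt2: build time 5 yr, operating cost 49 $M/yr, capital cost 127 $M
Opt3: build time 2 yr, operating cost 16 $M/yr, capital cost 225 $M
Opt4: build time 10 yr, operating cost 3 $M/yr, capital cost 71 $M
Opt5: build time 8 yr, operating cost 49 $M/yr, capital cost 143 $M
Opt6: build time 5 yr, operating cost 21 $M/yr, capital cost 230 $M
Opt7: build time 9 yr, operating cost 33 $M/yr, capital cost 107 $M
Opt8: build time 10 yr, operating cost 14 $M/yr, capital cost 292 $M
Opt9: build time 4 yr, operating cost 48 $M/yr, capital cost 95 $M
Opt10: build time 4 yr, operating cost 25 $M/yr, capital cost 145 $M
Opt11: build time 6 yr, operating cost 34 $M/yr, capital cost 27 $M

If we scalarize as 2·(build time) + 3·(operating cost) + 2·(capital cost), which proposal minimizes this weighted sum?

Opt1: 2·3 + 3·60 + 2·70 = 326
Opt2: 2·5 + 3·49 + 2·127 = 411
Opt3: 2·2 + 3·16 + 2·225 = 502
Opt4: 2·10 + 3·3 + 2·71 = 171
Opt5: 2·8 + 3·49 + 2·143 = 449
Opt6: 2·5 + 3·21 + 2·230 = 533
Opt7: 2·9 + 3·33 + 2·107 = 331
Opt8: 2·10 + 3·14 + 2·292 = 646
Opt9: 2·4 + 3·48 + 2·95 = 342
Opt10: 2·4 + 3·25 + 2·145 = 373
Opt11: 2·6 + 3·34 + 2·27 = 168
Lowest: Opt11 at 168.

Opt11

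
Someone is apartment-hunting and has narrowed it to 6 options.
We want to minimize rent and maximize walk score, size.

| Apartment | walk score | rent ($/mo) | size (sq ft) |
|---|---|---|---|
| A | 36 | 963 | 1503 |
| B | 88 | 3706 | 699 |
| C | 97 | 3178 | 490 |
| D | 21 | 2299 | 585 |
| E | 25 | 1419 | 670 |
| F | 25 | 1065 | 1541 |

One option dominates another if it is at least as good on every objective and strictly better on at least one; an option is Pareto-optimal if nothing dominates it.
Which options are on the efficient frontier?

A, B, C, F

A: not dominated (best rent).
B: not dominated.
C: not dominated (best walk score).
D: dominated by A (walk score 36≥21, rent 963≤2299, size 1503≥585).
E: dominated by A (walk score 36≥25, rent 963≤1419, size 1503≥670).
F: not dominated (best size).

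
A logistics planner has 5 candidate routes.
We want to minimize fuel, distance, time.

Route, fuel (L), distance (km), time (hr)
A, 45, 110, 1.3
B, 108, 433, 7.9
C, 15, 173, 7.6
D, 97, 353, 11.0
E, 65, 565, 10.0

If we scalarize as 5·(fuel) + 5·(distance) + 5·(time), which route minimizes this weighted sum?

A

A: 5·45 + 5·110 + 5·1.3 = 781.5
B: 5·108 + 5·433 + 5·7.9 = 2744.5
C: 5·15 + 5·173 + 5·7.6 = 978.0
D: 5·97 + 5·353 + 5·11.0 = 2305.0
E: 5·65 + 5·565 + 5·10.0 = 3200.0
Lowest: A at 781.5.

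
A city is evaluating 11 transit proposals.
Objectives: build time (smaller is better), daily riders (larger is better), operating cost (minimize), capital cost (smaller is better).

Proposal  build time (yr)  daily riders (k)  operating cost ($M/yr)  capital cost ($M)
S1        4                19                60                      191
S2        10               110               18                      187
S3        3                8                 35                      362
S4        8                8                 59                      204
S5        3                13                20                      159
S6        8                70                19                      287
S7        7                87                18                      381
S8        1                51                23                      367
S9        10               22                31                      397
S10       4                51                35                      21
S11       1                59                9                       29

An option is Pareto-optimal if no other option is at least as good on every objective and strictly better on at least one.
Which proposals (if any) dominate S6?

none

S1: worse on daily riders (19 vs 70).
S2: worse on build time (10 vs 8).
S3: worse on daily riders (8 vs 70).
S4: worse on daily riders (8 vs 70).
S5: worse on daily riders (13 vs 70).
S7: worse on capital cost (381 vs 287).
S8: worse on daily riders (51 vs 70).
S9: worse on build time (10 vs 8).
S10: worse on daily riders (51 vs 70).
S11: worse on daily riders (59 vs 70).
No option dominates S6.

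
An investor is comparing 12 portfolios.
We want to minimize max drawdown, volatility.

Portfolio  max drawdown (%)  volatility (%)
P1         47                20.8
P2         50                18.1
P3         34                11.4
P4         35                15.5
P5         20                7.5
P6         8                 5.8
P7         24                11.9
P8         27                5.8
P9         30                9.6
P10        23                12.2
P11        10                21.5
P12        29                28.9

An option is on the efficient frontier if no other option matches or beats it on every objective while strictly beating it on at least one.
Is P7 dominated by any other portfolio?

Yes

P5 vs P7: max drawdown 20≤24, volatility 7.5≤11.9 — P5 is at least as good on every objective and strictly better on at least one, so P5 dominates P7.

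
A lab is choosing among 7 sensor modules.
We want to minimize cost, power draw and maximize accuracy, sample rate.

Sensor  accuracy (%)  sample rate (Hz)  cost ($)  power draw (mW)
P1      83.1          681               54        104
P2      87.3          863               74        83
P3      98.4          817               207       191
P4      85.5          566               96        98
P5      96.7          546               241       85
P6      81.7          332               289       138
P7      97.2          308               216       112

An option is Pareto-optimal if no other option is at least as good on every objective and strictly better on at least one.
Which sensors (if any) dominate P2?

P1: worse on accuracy (83.1 vs 87.3).
P3: worse on sample rate (817 vs 863).
P4: worse on accuracy (85.5 vs 87.3).
P5: worse on sample rate (546 vs 863).
P6: worse on accuracy (81.7 vs 87.3).
P7: worse on sample rate (308 vs 863).
No option dominates P2.

none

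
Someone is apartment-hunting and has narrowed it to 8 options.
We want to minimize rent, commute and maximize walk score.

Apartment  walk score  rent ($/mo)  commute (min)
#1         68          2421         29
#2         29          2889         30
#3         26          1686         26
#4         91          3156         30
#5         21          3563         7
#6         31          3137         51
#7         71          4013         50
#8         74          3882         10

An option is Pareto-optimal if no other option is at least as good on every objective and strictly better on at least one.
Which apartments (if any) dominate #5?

#1: worse on commute (29 vs 7).
#2: worse on commute (30 vs 7).
#3: worse on commute (26 vs 7).
#4: worse on commute (30 vs 7).
#6: worse on commute (51 vs 7).
#7: worse on rent (4013 vs 3563).
#8: worse on rent (3882 vs 3563).
No option dominates #5.

none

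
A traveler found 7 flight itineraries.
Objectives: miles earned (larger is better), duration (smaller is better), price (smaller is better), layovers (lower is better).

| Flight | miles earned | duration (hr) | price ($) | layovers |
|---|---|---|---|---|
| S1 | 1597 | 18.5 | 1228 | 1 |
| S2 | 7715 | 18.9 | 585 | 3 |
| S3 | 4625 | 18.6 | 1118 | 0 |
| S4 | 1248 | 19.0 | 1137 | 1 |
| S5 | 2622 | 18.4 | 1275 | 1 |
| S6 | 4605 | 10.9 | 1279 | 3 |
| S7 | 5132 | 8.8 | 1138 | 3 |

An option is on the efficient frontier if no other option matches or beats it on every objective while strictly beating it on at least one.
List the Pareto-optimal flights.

S1, S2, S3, S5, S7

S1: not dominated.
S2: not dominated (best miles earned).
S3: not dominated (best layovers).
S4: dominated by S3 (miles earned 4625≥1248, duration 18.6≤19.0, price 1118≤1137, layovers 0≤1).
S5: not dominated.
S6: dominated by S7 (miles earned 5132≥4605, duration 8.8≤10.9, price 1138≤1279, layovers 3≤3).
S7: not dominated (best duration).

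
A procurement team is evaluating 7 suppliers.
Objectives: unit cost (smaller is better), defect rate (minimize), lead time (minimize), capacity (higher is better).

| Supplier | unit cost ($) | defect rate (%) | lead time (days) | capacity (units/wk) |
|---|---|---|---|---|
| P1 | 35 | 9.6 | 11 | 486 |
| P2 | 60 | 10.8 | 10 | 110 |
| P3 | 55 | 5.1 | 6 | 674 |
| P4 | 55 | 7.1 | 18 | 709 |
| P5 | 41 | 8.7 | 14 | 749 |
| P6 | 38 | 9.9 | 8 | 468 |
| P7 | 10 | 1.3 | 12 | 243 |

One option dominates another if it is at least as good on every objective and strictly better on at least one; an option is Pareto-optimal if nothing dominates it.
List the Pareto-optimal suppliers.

P1, P3, P4, P5, P6, P7

P1: not dominated.
P2: dominated by P3 (unit cost 55≤60, defect rate 5.1≤10.8, lead time 6≤10, capacity 674≥110).
P3: not dominated (best lead time).
P4: not dominated.
P5: not dominated (best capacity).
P6: not dominated.
P7: not dominated (best unit cost).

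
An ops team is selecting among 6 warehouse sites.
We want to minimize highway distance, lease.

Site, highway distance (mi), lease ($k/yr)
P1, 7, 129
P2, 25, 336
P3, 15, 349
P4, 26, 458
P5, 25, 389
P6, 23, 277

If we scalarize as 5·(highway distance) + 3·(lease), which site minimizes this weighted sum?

P1

P1: 5·7 + 3·129 = 422
P2: 5·25 + 3·336 = 1133
P3: 5·15 + 3·349 = 1122
P4: 5·26 + 3·458 = 1504
P5: 5·25 + 3·389 = 1292
P6: 5·23 + 3·277 = 946
Lowest: P1 at 422.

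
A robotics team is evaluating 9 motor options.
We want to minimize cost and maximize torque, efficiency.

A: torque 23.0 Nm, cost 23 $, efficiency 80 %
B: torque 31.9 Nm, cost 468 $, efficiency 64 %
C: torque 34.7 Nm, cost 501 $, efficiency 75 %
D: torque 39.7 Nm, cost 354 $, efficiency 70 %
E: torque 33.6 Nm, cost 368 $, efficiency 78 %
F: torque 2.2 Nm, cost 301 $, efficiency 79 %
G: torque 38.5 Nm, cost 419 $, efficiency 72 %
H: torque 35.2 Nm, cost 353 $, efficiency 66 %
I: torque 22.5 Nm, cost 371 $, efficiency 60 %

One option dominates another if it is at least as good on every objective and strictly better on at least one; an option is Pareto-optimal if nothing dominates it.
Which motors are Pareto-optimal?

A: not dominated (best cost).
B: dominated by D (torque 39.7≥31.9, cost 354≤468, efficiency 70≥64).
C: not dominated.
D: not dominated (best torque).
E: not dominated.
F: dominated by A (torque 23.0≥2.2, cost 23≤301, efficiency 80≥79).
G: not dominated.
H: not dominated.
I: dominated by A (torque 23.0≥22.5, cost 23≤371, efficiency 80≥60).

A, C, D, E, G, H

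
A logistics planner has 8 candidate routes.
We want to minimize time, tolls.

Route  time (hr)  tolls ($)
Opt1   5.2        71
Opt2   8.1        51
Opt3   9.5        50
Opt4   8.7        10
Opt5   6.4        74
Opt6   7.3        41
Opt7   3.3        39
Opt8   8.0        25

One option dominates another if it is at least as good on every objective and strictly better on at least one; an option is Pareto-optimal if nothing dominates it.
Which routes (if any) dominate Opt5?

Opt1, Opt7

Opt1: time 5.2≤6.4, tolls 71≤74 — dominates Opt5.
Opt7: time 3.3≤6.4, tolls 39≤74 — dominates Opt5.
Others (Opt2, Opt3, Opt4, Opt6, Opt8) are each worse than Opt5 on at least one objective.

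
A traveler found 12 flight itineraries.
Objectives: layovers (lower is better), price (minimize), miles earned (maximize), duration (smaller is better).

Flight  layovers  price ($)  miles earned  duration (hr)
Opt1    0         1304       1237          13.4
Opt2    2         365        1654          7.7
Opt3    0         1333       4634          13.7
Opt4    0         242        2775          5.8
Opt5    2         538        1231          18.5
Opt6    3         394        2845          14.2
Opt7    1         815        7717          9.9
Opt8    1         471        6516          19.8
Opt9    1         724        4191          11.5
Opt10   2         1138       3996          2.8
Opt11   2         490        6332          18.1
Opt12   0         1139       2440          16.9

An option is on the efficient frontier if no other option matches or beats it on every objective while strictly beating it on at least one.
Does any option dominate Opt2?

Opt4 vs Opt2: layovers 0≤2, price 242≤365, miles earned 2775≥1654, duration 5.8≤7.7 — Opt4 is at least as good on every objective and strictly better on at least one, so Opt4 dominates Opt2.

Yes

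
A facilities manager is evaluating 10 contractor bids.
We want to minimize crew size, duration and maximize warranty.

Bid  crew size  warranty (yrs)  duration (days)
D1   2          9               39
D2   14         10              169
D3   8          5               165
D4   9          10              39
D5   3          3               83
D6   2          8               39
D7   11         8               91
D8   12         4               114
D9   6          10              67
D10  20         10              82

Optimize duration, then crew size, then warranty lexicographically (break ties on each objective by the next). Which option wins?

First minimize duration: best is 39, kept {D1, D4, D6}.
Then minimize crew size: best is 2, kept {D1, D6}.
Then maximize warranty: best is 9, kept {D1}.

D1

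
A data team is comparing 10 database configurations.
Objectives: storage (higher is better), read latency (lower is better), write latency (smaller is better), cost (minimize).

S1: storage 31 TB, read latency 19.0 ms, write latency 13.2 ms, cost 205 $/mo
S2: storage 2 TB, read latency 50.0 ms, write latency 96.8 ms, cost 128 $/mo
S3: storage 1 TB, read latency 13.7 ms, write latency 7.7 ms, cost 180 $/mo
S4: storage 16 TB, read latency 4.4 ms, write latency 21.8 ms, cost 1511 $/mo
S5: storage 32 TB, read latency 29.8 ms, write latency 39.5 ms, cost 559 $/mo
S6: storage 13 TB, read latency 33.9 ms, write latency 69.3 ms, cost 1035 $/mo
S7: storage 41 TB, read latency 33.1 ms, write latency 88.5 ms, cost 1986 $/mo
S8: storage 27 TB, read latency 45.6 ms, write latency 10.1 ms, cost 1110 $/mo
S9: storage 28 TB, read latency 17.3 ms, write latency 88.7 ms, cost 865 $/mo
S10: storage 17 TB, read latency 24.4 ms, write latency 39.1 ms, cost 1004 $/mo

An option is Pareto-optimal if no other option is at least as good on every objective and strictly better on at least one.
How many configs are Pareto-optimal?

S1: not dominated.
S2: not dominated (best cost).
S3: not dominated (best write latency).
S4: not dominated (best read latency).
S5: not dominated.
S6: dominated by S1 (storage 31≥13, read latency 19.0≤33.9, write latency 13.2≤69.3, cost 205≤1035).
S7: not dominated (best storage).
S8: not dominated.
S9: not dominated.
S10: dominated by S1 (storage 31≥17, read latency 19.0≤24.4, write latency 13.2≤39.1, cost 205≤1004).
Pareto-optimal: S1, S2, S3, S4, S5, S7, S8, S9 → 8.

8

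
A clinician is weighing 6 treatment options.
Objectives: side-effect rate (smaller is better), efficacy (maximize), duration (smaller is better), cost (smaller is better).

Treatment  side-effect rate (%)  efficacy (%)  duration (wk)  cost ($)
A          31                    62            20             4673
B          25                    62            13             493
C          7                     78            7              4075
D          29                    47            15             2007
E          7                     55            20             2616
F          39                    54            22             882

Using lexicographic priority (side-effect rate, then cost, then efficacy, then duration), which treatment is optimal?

First minimize side-effect rate: best is 7, kept {C, E}.
Then minimize cost: best is 2616, kept {E}.

E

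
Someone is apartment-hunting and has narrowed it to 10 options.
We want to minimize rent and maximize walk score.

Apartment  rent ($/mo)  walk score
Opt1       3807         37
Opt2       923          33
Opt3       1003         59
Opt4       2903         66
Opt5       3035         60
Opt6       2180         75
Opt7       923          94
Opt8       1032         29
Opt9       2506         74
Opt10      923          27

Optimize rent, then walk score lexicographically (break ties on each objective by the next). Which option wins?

First minimize rent: best is 923, kept {Opt2, Opt7, Opt10}.
Then maximize walk score: best is 94, kept {Opt7}.

Opt7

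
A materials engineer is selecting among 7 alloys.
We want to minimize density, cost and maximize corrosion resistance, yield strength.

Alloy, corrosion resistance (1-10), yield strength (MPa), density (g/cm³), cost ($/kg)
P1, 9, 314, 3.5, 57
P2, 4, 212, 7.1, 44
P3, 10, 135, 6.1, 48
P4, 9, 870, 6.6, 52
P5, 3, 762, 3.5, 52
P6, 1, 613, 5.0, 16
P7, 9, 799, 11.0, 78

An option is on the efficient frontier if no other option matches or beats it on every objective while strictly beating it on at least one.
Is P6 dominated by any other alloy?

No

P1: worse on yield strength (314 vs 613).
P2: worse on yield strength (212 vs 613).
P3: worse on yield strength (135 vs 613).
P4: worse on density (6.6 vs 5.0).
P5: worse on cost (52 vs 16).
P7: worse on density (11.0 vs 5.0).
No option is at least as good as P6 on every objective and strictly better on one.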